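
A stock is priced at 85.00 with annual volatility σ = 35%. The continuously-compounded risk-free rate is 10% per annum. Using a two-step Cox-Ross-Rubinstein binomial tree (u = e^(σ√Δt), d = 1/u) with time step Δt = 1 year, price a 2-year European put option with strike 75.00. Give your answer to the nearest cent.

CRR parameters: u = e^(σ√Δt) = e^(0.35·√1) = 1.4191, d = 1/u = 0.7047
Per-period rate: rΔt = 0.1·1 = 0.1, so R = e^0.1 = 1.1052
Risk-neutral probability p = (e^0.1 − 0.7047)/(1.4191 − 0.7047) = 0.4005/0.7144 = 0.5606
Terminal stock prices: S_uu = 171.2, S_ud = 85, S_dd = 42.21
Terminal payoffs (K − S): max(-96.17, 0) = 0, max(-10, 0) = 0, max(32.79, 0) = 32.79
Node u (S = 120.6): V_u = e^(−0.1)·[0.5606·0.0000 + 0.4394·0.0000] = 0.0000
Node d (S = 59.9): V_d = e^(−0.1)·[0.5606·0.0000 + 0.4394·32.7902] = 13.0369
Node 0 (S = 85): V_0 = e^(−0.1)·[0.5606·0.0000 + 0.4394·13.0369] = 5.1832

5.18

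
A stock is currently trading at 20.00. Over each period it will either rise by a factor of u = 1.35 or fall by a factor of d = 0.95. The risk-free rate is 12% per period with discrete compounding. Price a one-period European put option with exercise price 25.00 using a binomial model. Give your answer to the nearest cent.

Risk-neutral probability p = (1 + 0.12 − 0.95)/(1.35 − 0.95) = 0.1700/0.4000 = 0.4250
Terminal stock prices: S_u = 27, S_d = 19
Terminal payoffs (K − S): max(-2, 0) = 0, max(6, 0) = 6
Node 0 (S = 20): V_0 = 1/1.12·[0.4250·0.0000 + 0.5750·6.0000] = 3.0804

3.08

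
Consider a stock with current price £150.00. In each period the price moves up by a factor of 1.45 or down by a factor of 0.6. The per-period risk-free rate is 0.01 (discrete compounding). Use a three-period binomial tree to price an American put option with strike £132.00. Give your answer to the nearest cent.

£33.96

Risk-neutral probability p = (1 + 0.01 − 0.6)/(1.45 − 0.6) = 0.4100/0.8500 = 0.4824
Terminal stock prices: S_uuu = 457.3, S_uud = 189.2, S_udd = 78.3, S_ddd = 32.4
Terminal payoffs (K − S): max(-325.3, 0) = 0, max(-57.22, 0) = 0, max(53.7, 0) = 53.7, max(99.6, 0) = 99.6
Node uu (S = 315.4): continuation = 1/1.01·[0.4824·0.0000 + 0.5176·0.0000] = 0.0000; exercise value = 0.0000 ≤ continuation, so V_uu = 0.0000
Node ud (S = 130.5): continuation = 1/1.01·[0.4824·0.0000 + 0.5176·53.7000] = 27.5224; exercise value = 1.5000 ≤ continuation, so V_ud = 27.5224
Node dd (S = 54): continuation = 1/1.01·[0.4824·53.7000 + 0.5176·99.6000] = 76.6931; exercise value = 78.0000 > continuation, so V_dd = 78.0000 (exercise)
Node u (S = 217.5): continuation = 1/1.01·[0.4824·0.0000 + 0.5176·27.5224] = 14.1058; exercise value = 0.0000 ≤ continuation, so V_u = 14.1058
Node d (S = 90): continuation = 1/1.01·[0.4824·27.5224 + 0.5176·78.0000] = 53.1208; exercise value = 42.0000 ≤ continuation, so V_d = 53.1208
Node 0 (S = 150): continuation = 1/1.01·[0.4824·14.1058 + 0.5176·53.1208] = 33.9622; exercise value = 0.0000 ≤ continuation, so V_0 = 33.9622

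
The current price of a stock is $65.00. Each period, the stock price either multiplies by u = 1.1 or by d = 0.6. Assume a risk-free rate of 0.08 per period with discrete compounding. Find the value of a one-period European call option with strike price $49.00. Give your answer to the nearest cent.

$20.00

Risk-neutral probability p = (1 + 0.08 − 0.6)/(1.1 − 0.6) = 0.4800/0.5000 = 0.9600
Terminal stock prices: S_u = 71.5, S_d = 39
Terminal payoffs (S − K): max(22.5, 0) = 22.5, max(-10, 0) = 0
Node 0 (S = 65): V_0 = 1/1.08·[0.9600·22.5000 + 0.0400·0.0000] = 20.0000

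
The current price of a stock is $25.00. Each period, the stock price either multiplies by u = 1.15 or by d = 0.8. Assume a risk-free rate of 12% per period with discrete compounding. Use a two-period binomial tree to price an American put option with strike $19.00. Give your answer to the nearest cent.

$0.02

Risk-neutral probability p = (1 + 0.12 − 0.8)/(1.15 − 0.8) = 0.3200/0.3500 = 0.9143
Terminal stock prices: S_uu = 33.06, S_ud = 23, S_dd = 16
Terminal payoffs (K − S): max(-14.06, 0) = 0, max(-4, 0) = 0, max(3, 0) = 3
Node u (S = 28.75): continuation = 1/1.12·[0.9143·0.0000 + 0.0857·0.0000] = 0.0000; exercise value = 0.0000 ≤ continuation, so V_u = 0.0000
Node d (S = 20): continuation = 1/1.12·[0.9143·0.0000 + 0.0857·3.0000] = 0.2296; exercise value = 0.0000 ≤ continuation, so V_d = 0.2296
Node 0 (S = 25): continuation = 1/1.12·[0.9143·0.0000 + 0.0857·0.2296] = 0.0176; exercise value = 0.0000 ≤ continuation, so V_0 = 0.0176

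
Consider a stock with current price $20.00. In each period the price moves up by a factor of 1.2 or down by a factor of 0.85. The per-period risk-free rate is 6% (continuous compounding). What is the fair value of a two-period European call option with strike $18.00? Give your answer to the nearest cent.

Risk-neutral probability p = (e^0.06 − 0.85)/(1.2 − 0.85) = 0.2118/0.3500 = 0.6052
Terminal stock prices: S_uu = 28.8, S_ud = 20.4, S_dd = 14.45
Terminal payoffs (S − K): max(10.8, 0) = 10.8, max(2.4, 0) = 2.4, max(-3.55, 0) = 0
Node u (S = 24): V_u = e^(−0.06)·[0.6052·10.8000 + 0.3948·2.4000] = 7.0482
Node d (S = 17): V_d = e^(−0.06)·[0.6052·2.4000 + 0.3948·0.0000] = 1.3680
Node 0 (S = 20): V_0 = e^(−0.06)·[0.6052·7.0482 + 0.3948·1.3680] = 4.5261

$4.53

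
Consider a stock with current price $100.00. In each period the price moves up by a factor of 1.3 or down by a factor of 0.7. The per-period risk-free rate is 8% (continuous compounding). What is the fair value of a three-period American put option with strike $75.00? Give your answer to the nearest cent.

Risk-neutral probability p = (e^0.08 − 0.7)/(1.3 − 0.7) = 0.3833/0.6000 = 0.6388
Terminal stock prices: S_uuu = 219.7, S_uud = 118.3, S_udd = 63.7, S_ddd = 34.3
Terminal payoffs (K − S): max(-144.7, 0) = 0, max(-43.3, 0) = 0, max(11.3, 0) = 11.3, max(40.7, 0) = 40.7
Node uu (S = 169): continuation = e^(−0.08)·[0.6388·0.0000 + 0.3612·0.0000] = 0.0000; exercise value = 0.0000 ≤ continuation, so V_uu = 0.0000
Node ud (S = 91): continuation = e^(−0.08)·[0.6388·0.0000 + 0.3612·11.3000] = 3.7676; exercise value = 0.0000 ≤ continuation, so V_ud = 3.7676
Node dd (S = 49): continuation = e^(−0.08)·[0.6388·11.3000 + 0.3612·40.7000] = 20.2337; exercise value = 26.0000 > continuation, so V_dd = 26.0000 (exercise)
Node u (S = 130): continuation = e^(−0.08)·[0.6388·0.0000 + 0.3612·3.7676] = 1.2562; exercise value = 0.0000 ≤ continuation, so V_u = 1.2562
Node d (S = 70): continuation = e^(−0.08)·[0.6388·3.7676 + 0.3612·26.0000] = 10.8907; exercise value = 5.0000 ≤ continuation, so V_d = 10.8907
Node 0 (S = 100): continuation = e^(−0.08)·[0.6388·1.2562 + 0.3612·10.8907] = 4.3719; exercise value = 0.0000 ≤ continuation, so V_0 = 4.3719

$4.37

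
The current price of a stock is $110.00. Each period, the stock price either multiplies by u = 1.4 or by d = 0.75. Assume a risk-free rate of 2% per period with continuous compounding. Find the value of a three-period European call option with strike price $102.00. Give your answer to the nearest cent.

Risk-neutral probability p = (e^0.02 − 0.75)/(1.4 − 0.75) = 0.2702/0.6500 = 0.4157
Terminal stock prices: S_uuu = 301.8, S_uud = 161.7, S_udd = 86.62, S_ddd = 46.41
Terminal payoffs (S − K): max(199.8, 0) = 199.8, max(59.7, 0) = 59.7, max(-15.38, 0) = 0, max(-55.59, 0) = 0
Node uu (S = 215.6): V_uu = e^(−0.02)·[0.4157·199.8400 + 0.5843·59.7000] = 115.6197
Node ud (S = 115.5): V_ud = e^(−0.02)·[0.4157·59.7000 + 0.5843·0.0000] = 24.3255
Node dd (S = 61.88): V_dd = e^(−0.02)·[0.4157·0.0000 + 0.5843·0.0000] = 0.0000
Node u (S = 154): V_u = e^(−0.02)·[0.4157·115.6197 + 0.5843·24.3255] = 61.0429
Node d (S = 82.5): V_d = e^(−0.02)·[0.4157·24.3255 + 0.5843·0.0000] = 9.9118
Node 0 (S = 110): V_0 = e^(−0.02)·[0.4157·61.0429 + 0.5843·9.9118] = 30.5495

$30.55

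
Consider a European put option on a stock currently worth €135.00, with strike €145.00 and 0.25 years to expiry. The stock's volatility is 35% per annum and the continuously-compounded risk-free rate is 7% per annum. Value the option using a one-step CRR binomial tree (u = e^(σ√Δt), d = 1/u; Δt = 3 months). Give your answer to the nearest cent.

CRR parameters: u = e^(σ√Δt) = e^(0.35·√0.25) = 1.1912, d = 1/u = 0.8395
Per-period rate: rΔt = 0.07·0.25 = 0.0175, so R = e^0.0175 = 1.0177
Risk-neutral probability p = (e^0.0175 − 0.8395)/(1.1912 − 0.8395) = 0.1782/0.3518 = 0.5065
Terminal stock prices: S_u = 160.8, S_d = 113.3
Terminal payoffs (K − S): max(-15.82, 0) = 0, max(31.67, 0) = 31.67
Node 0 (S = 135): V_0 = e^(−0.0175)·[0.5065·0.0000 + 0.4935·31.6733] = 15.3582

€15.36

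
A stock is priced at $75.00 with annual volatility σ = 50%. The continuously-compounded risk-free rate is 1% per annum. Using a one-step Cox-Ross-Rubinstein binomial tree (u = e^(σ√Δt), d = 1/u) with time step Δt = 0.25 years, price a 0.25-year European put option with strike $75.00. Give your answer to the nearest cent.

CRR parameters: u = e^(σ√Δt) = e^(0.5·√0.25) = 1.2840, d = 1/u = 0.7788
Per-period rate: rΔt = 0.01·0.25 = 0.0025, so R = e^0.0025 = 1.0025
Risk-neutral probability p = (e^0.0025 − 0.7788)/(1.2840 − 0.7788) = 0.2237/0.5052 = 0.4428
Terminal stock prices: S_u = 96.3, S_d = 58.41
Terminal payoffs (K − S): max(-21.3, 0) = 0, max(16.59, 0) = 16.59
Node 0 (S = 75): V_0 = e^(−0.0025)·[0.4428·0.0000 + 0.5572·16.5899] = 9.2212

$9.22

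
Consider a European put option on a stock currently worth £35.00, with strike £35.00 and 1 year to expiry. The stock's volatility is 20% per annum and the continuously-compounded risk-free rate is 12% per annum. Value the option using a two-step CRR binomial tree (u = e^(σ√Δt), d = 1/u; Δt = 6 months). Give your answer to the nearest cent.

£0.77

CRR parameters: u = e^(σ√Δt) = e^(0.2·√0.5) = 1.1519, d = 1/u = 0.8681
Per-period rate: rΔt = 0.12·0.5 = 0.06, so R = e^0.06 = 1.0618
Risk-neutral probability p = (e^0.06 − 0.8681)/(1.1519 − 0.8681) = 0.1937/0.2838 = 0.6826
Terminal stock prices: S_uu = 46.44, S_ud = 35, S_dd = 26.38
Terminal payoffs (K − S): max(-11.44, 0) = 0, max(0, 0) = 0, max(8.623, 0) = 8.623
Node u (S = 40.32): V_u = e^(−0.06)·[0.6826·0.0000 + 0.3174·0.0000] = 0.0000
Node d (S = 30.38): V_d = e^(−0.06)·[0.6826·0.0000 + 0.3174·8.6227] = 2.5774
Node 0 (S = 35): V_0 = e^(−0.06)·[0.6826·0.0000 + 0.3174·2.5774] = 0.7704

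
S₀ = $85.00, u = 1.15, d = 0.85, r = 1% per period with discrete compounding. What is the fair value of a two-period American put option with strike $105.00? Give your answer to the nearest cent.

$20.48

Risk-neutral probability p = (1 + 0.01 − 0.85)/(1.15 − 0.85) = 0.1600/0.3000 = 0.5333
Terminal stock prices: S_uu = 112.4, S_ud = 83.09, S_dd = 61.41
Terminal payoffs (K − S): max(-7.412, 0) = 0, max(21.91, 0) = 21.91, max(43.59, 0) = 43.59
Node u (S = 97.75): continuation = 1/1.01·[0.5333·0.0000 + 0.4667·21.9125] = 10.1246; exercise value = 7.2500 ≤ continuation, so V_u = 10.1246
Node d (S = 72.25): continuation = 1/1.01·[0.5333·21.9125 + 0.4667·43.5875] = 31.7104; exercise value = 32.7500 > continuation, so V_d = 32.7500 (exercise)
Node 0 (S = 85): continuation = 1/1.01·[0.5333·10.1246 + 0.4667·32.7500] = 20.4783; exercise value = 20.0000 ≤ continuation, so V_0 = 20.4783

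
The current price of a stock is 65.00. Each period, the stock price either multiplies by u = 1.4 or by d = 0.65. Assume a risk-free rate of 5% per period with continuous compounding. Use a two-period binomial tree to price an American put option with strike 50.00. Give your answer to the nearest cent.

4.41

Risk-neutral probability p = (e^0.05 − 0.65)/(1.4 − 0.65) = 0.4013/0.7500 = 0.5350
Terminal stock prices: S_uu = 127.4, S_ud = 59.15, S_dd = 27.46
Terminal payoffs (K − S): max(-77.4, 0) = 0, max(-9.15, 0) = 0, max(22.54, 0) = 22.54
Node u (S = 91): continuation = e^(−0.05)·[0.5350·0.0000 + 0.4650·0.0000] = 0.0000; exercise value = 0.0000 ≤ continuation, so V_u = 0.0000
Node d (S = 42.25): continuation = e^(−0.05)·[0.5350·0.0000 + 0.4650·22.5375] = 9.9682; exercise value = 7.7500 ≤ continuation, so V_d = 9.9682
Node 0 (S = 65): continuation = e^(−0.05)·[0.5350·0.0000 + 0.4650·9.9682] = 4.4089; exercise value = 0.0000 ≤ continuation, so V_0 = 4.4089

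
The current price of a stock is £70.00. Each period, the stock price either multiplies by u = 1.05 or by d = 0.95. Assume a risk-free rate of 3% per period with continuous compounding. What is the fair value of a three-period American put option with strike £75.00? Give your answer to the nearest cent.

Risk-neutral probability p = (e^0.03 − 0.95)/(1.05 − 0.95) = 0.0805/0.1000 = 0.8045
Terminal stock prices: S_uuu = 81.03, S_uud = 73.32, S_udd = 66.33, S_ddd = 60.02
Terminal payoffs (K − S): max(-6.034, 0) = 0, max(1.684, 0) = 1.684, max(8.666, 0) = 8.666, max(14.98, 0) = 14.98
Node uu (S = 77.17): continuation = e^(−0.03)·[0.8045·0.0000 + 0.1955·1.6838] = 0.3194; exercise value = 0.0000 ≤ continuation, so V_uu = 0.3194
Node ud (S = 69.83): continuation = e^(−0.03)·[0.8045·1.6838 + 0.1955·8.6663] = 2.9584; exercise value = 5.1750 > continuation, so V_ud = 5.1750 (exercise)
Node dd (S = 63.17): continuation = e^(−0.03)·[0.8045·8.6663 + 0.1955·14.9838] = 9.6084; exercise value = 11.8250 > continuation, so V_dd = 11.8250 (exercise)
Node u (S = 73.5): continuation = e^(−0.03)·[0.8045·0.3194 + 0.1955·5.1750] = 1.2309; exercise value = 1.5000 > continuation, so V_u = 1.5000 (exercise)
Node d (S = 66.5): continuation = e^(−0.03)·[0.8045·5.1750 + 0.1955·11.8250] = 6.2834; exercise value = 8.5000 > continuation, so V_d = 8.5000 (exercise)
Node 0 (S = 70): continuation = e^(−0.03)·[0.8045·1.5000 + 0.1955·8.5000] = 2.7834; exercise value = 5.0000 > continuation, so V_0 = 5.0000 (exercise)

£5.00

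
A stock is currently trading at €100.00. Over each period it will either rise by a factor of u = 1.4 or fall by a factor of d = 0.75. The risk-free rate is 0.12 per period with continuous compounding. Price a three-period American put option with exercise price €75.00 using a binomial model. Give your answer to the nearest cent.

€2.59

Risk-neutral probability p = (e^0.12 − 0.75)/(1.4 − 0.75) = 0.3775/0.6500 = 0.5808
Terminal stock prices: S_uuu = 274.4, S_uud = 147, S_udd = 78.75, S_ddd = 42.19
Terminal payoffs (K − S): max(-199.4, 0) = 0, max(-72, 0) = 0, max(-3.75, 0) = 0, max(32.81, 0) = 32.81
Node uu (S = 196): continuation = e^(−0.12)·[0.5808·0.0000 + 0.4192·0.0000] = 0.0000; exercise value = 0.0000 ≤ continuation, so V_uu = 0.0000
Node ud (S = 105): continuation = e^(−0.12)·[0.5808·0.0000 + 0.4192·0.0000] = 0.0000; exercise value = 0.0000 ≤ continuation, so V_ud = 0.0000
Node dd (S = 56.25): continuation = e^(−0.12)·[0.5808·0.0000 + 0.4192·32.8125] = 12.2006; exercise value = 18.7500 > continuation, so V_dd = 18.7500 (exercise)
Node u (S = 140): continuation = e^(−0.12)·[0.5808·0.0000 + 0.4192·0.0000] = 0.0000; exercise value = 0.0000 ≤ continuation, so V_u = 0.0000
Node d (S = 75): continuation = e^(−0.12)·[0.5808·0.0000 + 0.4192·18.7500] = 6.9718; exercise value = 0.0000 ≤ continuation, so V_d = 6.9718
Node 0 (S = 100): continuation = e^(−0.12)·[0.5808·0.0000 + 0.4192·6.9718] = 2.5923; exercise value = 0.0000 ≤ continuation, so V_0 = 2.5923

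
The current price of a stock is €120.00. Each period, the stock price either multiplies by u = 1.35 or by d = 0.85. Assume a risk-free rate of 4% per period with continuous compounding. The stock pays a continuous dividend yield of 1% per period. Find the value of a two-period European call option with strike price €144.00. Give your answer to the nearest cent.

Per-period risk-free factor R = e^0.04 = 1.0408; dividend-adjusted growth = e^(0.04−0.01) = 1.0305.
Risk-neutral probability p = (1.0305 − 0.85)/(1.35 − 0.85) = 0.1805/0.5000 = 0.3609
Terminal stock prices: S_uu = 218.7, S_ud = 137.7, S_dd = 86.7
Terminal payoffs (S − K): max(74.7, 0) = 74.7, max(-6.3, 0) = 0, max(-57.3, 0) = 0
Node u (S = 162): V_u = e^(−0.04)·[0.3609·74.7000 + 0.6391·0.0000] = 25.9028
Node d (S = 102): V_d = e^(−0.04)·[0.3609·0.0000 + 0.6391·0.0000] = 0.0000
Node 0 (S = 120): V_0 = e^(−0.04)·[0.3609·25.9028 + 0.6391·0.0000] = 8.9820

€8.98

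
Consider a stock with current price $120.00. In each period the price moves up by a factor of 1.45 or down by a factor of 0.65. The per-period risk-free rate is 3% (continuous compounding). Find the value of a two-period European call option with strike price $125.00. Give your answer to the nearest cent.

$27.11

Risk-neutral probability p = (e^0.03 − 0.65)/(1.45 − 0.65) = 0.3805/0.8000 = 0.4756
Terminal stock prices: S_uu = 252.3, S_ud = 113.1, S_dd = 50.7
Terminal payoffs (S − K): max(127.3, 0) = 127.3, max(-11.9, 0) = 0, max(-74.3, 0) = 0
Node u (S = 174): V_u = e^(−0.03)·[0.4756·127.3000 + 0.5244·0.0000] = 58.7506
Node d (S = 78): V_d = e^(−0.03)·[0.4756·0.0000 + 0.5244·0.0000] = 0.0000
Node 0 (S = 120): V_0 = e^(−0.03)·[0.4756·58.7506 + 0.5244·0.0000] = 27.1142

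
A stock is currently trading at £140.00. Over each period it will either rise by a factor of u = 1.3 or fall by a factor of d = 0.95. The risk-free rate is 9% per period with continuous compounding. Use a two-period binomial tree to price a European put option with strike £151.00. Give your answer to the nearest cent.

Risk-neutral probability p = (e^0.09 − 0.95)/(1.3 − 0.95) = 0.1442/0.3500 = 0.4119
Terminal stock prices: S_uu = 236.6, S_ud = 172.9, S_dd = 126.3
Terminal payoffs (K − S): max(-85.6, 0) = 0, max(-21.9, 0) = 0, max(24.65, 0) = 24.65
Node u (S = 182): V_u = e^(−0.09)·[0.4119·0.0000 + 0.5881·0.0000] = 0.0000
Node d (S = 133): V_d = e^(−0.09)·[0.4119·0.0000 + 0.5881·24.6500] = 13.2484
Node 0 (S = 140): V_0 = e^(−0.09)·[0.4119·0.0000 + 0.5881·13.2484] = 7.1204

£7.12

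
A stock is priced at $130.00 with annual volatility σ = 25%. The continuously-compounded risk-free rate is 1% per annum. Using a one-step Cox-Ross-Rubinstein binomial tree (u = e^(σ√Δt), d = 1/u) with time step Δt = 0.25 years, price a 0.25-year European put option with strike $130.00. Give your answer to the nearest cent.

CRR parameters: u = e^(σ√Δt) = e^(0.25·√0.25) = 1.1331, d = 1/u = 0.8825
Per-period rate: rΔt = 0.01·0.25 = 0.0025, so R = e^0.0025 = 1.0025
Risk-neutral probability p = (e^0.0025 − 0.8825)/(1.1331 − 0.8825) = 0.1200/0.2507 = 0.4788
Terminal stock prices: S_u = 147.3, S_d = 114.7
Terminal payoffs (K − S): max(-17.31, 0) = 0, max(15.28, 0) = 15.28
Node 0 (S = 130): V_0 = e^(−0.0025)·[0.4788·0.0000 + 0.5212·15.2754] = 7.9420

$7.94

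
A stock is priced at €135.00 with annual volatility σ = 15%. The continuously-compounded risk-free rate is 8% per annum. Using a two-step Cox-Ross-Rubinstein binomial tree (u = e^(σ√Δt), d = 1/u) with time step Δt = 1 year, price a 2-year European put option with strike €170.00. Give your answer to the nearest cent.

€15.56

CRR parameters: u = e^(σ√Δt) = e^(0.15·√1) = 1.1618, d = 1/u = 0.8607
Per-period rate: rΔt = 0.08·1 = 0.08, so R = e^0.08 = 1.0833
Risk-neutral probability p = (e^0.08 − 0.8607)/(1.1618 − 0.8607) = 0.2226/0.3011 = 0.7392
Terminal stock prices: S_uu = 182.2, S_ud = 135, S_dd = 100
Terminal payoffs (K − S): max(-12.23, 0) = 0, max(35, 0) = 35, max(69.99, 0) = 69.99
Node u (S = 156.8): V_u = e^(−0.08)·[0.7392·0.0000 + 0.2608·35.0000] = 8.4276
Node d (S = 116.2): V_d = e^(−0.08)·[0.7392·35.0000 + 0.2608·69.9895] = 40.7342
Node 0 (S = 135): V_0 = e^(−0.08)·[0.7392·8.4276 + 0.2608·40.7342] = 15.5588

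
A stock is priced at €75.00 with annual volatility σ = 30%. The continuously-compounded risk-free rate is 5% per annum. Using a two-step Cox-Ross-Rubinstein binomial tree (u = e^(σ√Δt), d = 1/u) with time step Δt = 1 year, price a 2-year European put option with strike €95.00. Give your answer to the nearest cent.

CRR parameters: u = e^(σ√Δt) = e^(0.3·√1) = 1.3499, d = 1/u = 0.7408
Per-period rate: rΔt = 0.05·1 = 0.05, so R = e^0.05 = 1.0513
Risk-neutral probability p = (e^0.05 − 0.7408)/(1.3499 − 0.7408) = 0.3105/0.6090 = 0.5097
Terminal stock prices: S_uu = 136.7, S_ud = 75, S_dd = 41.16
Terminal payoffs (K − S): max(-41.66, 0) = 0, max(20, 0) = 20, max(53.84, 0) = 53.84
Node u (S = 101.2): V_u = e^(−0.05)·[0.5097·0.0000 + 0.4903·20.0000] = 9.3270
Node d (S = 55.56): V_d = e^(−0.05)·[0.5097·20.0000 + 0.4903·53.8391] = 34.8054
Node 0 (S = 75): V_0 = e^(−0.05)·[0.5097·9.3270 + 0.4903·34.8054] = 20.7539

€20.75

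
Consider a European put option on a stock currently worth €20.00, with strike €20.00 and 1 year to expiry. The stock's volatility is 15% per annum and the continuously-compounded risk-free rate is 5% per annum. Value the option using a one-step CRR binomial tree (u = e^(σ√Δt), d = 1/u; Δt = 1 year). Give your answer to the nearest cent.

CRR parameters: u = e^(σ√Δt) = e^(0.15·√1) = 1.1618, d = 1/u = 0.8607
Per-period rate: rΔt = 0.05·1 = 0.05, so R = e^0.05 = 1.0513
Risk-neutral probability p = (e^0.05 − 0.8607)/(1.1618 − 0.8607) = 0.1906/0.3011 = 0.6328
Terminal stock prices: S_u = 23.24, S_d = 17.21
Terminal payoffs (K − S): max(-3.237, 0) = 0, max(2.786, 0) = 2.786
Node 0 (S = 20): V_0 = e^(−0.05)·[0.6328·0.0000 + 0.3672·2.7858] = 0.9730

€0.97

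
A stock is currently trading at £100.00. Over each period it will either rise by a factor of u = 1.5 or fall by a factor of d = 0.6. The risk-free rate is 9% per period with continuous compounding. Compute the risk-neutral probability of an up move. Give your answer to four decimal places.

p = 0.5491

Risk-neutral probability p = (e^0.09 − 0.6)/(1.5 − 0.6) = 0.4942/0.9000 = 0.5491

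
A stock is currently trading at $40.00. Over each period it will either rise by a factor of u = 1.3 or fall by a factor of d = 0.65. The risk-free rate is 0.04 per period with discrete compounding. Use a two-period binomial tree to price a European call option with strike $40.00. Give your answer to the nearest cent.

Risk-neutral probability p = (1 + 0.04 − 0.65)/(1.3 − 0.65) = 0.3900/0.6500 = 0.6000
Terminal stock prices: S_uu = 67.6, S_ud = 33.8, S_dd = 16.9
Terminal payoffs (S − K): max(27.6, 0) = 27.6, max(-6.2, 0) = 0, max(-23.1, 0) = 0
Node u (S = 52): V_u = 1/1.04·[0.6000·27.6000 + 0.4000·0.0000] = 15.9231
Node d (S = 26): V_d = 1/1.04·[0.6000·0.0000 + 0.4000·0.0000] = 0.0000
Node 0 (S = 40): V_0 = 1/1.04·[0.6000·15.9231 + 0.4000·0.0000] = 9.1864

$9.19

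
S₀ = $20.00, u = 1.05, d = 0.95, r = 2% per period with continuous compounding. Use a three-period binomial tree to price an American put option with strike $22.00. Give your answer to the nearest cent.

Risk-neutral probability p = (e^0.02 − 0.95)/(1.05 − 0.95) = 0.0702/0.1000 = 0.7020
Terminal stock prices: S_uuu = 23.15, S_uud = 20.95, S_udd = 18.95, S_ddd = 17.15
Terminal payoffs (K − S): max(-1.153, 0) = 0, max(1.053, 0) = 1.053, max(3.047, 0) = 3.047, max(4.853, 0) = 4.853
Node uu (S = 22.05): continuation = e^(−0.02)·[0.7020·0.0000 + 0.2980·1.0525] = 0.3074; exercise value = 0.0000 ≤ continuation, so V_uu = 0.3074
Node ud (S = 19.95): continuation = e^(−0.02)·[0.7020·1.0525 + 0.2980·3.0475] = 1.6144; exercise value = 2.0500 > continuation, so V_ud = 2.0500 (exercise)
Node dd (S = 18.05): continuation = e^(−0.02)·[0.7020·3.0475 + 0.2980·4.8525] = 3.5144; exercise value = 3.9500 > continuation, so V_dd = 3.9500 (exercise)
Node u (S = 21): continuation = e^(−0.02)·[0.7020·0.3074 + 0.2980·2.0500] = 0.8103; exercise value = 1.0000 > continuation, so V_u = 1.0000 (exercise)
Node d (S = 19): continuation = e^(−0.02)·[0.7020·2.0500 + 0.2980·3.9500] = 2.5644; exercise value = 3.0000 > continuation, so V_d = 3.0000 (exercise)
Node 0 (S = 20): continuation = e^(−0.02)·[0.7020·1.0000 + 0.2980·3.0000] = 1.5644; exercise value = 2.0000 > continuation, so V_0 = 2.0000 (exercise)

$2.00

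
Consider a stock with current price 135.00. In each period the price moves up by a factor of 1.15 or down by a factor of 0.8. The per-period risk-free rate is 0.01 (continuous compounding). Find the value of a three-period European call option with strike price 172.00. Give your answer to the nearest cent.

Risk-neutral probability p = (e^0.01 − 0.8)/(1.15 − 0.8) = 0.2101/0.3500 = 0.6001
Terminal stock prices: S_uuu = 205.3, S_uud = 142.8, S_udd = 99.36, S_ddd = 69.12
Terminal payoffs (S − K): max(33.32, 0) = 33.32, max(-29.17, 0) = 0, max(-72.64, 0) = 0, max(-102.9, 0) = 0
Node uu (S = 178.5): V_uu = e^(−0.01)·[0.6001·33.3181 + 0.3999·0.0000] = 19.7967
Node ud (S = 124.2): V_ud = e^(−0.01)·[0.6001·0.0000 + 0.3999·0.0000] = 0.0000
Node dd (S = 86.4): V_dd = e^(−0.01)·[0.6001·0.0000 + 0.3999·0.0000] = 0.0000
Node u (S = 155.2): V_u = e^(−0.01)·[0.6001·19.7967 + 0.3999·0.0000] = 11.7626
Node d (S = 108): V_d = e^(−0.01)·[0.6001·0.0000 + 0.3999·0.0000] = 0.0000
Node 0 (S = 135): V_0 = e^(−0.01)·[0.6001·11.7626 + 0.3999·0.0000] = 6.9890

6.99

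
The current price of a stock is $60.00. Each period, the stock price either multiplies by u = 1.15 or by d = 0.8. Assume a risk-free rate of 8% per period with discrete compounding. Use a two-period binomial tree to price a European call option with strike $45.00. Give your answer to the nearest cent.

$21.65

Risk-neutral probability p = (1 + 0.08 − 0.8)/(1.15 − 0.8) = 0.2800/0.3500 = 0.8000
Terminal stock prices: S_uu = 79.35, S_ud = 55.2, S_dd = 38.4
Terminal payoffs (S − K): max(34.35, 0) = 34.35, max(10.2, 0) = 10.2, max(-6.6, 0) = 0
Node u (S = 69): V_u = 1/1.08·[0.8000·34.3500 + 0.2000·10.2000] = 27.3333
Node d (S = 48): V_d = 1/1.08·[0.8000·10.2000 + 0.2000·0.0000] = 7.5556
Node 0 (S = 60): V_0 = 1/1.08·[0.8000·27.3333 + 0.2000·7.5556] = 21.6461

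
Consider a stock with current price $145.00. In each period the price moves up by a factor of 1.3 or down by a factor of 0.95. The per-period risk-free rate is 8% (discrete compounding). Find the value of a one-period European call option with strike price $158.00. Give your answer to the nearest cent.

Risk-neutral probability p = (1 + 0.08 − 0.95)/(1.3 − 0.95) = 0.1300/0.3500 = 0.3714
Terminal stock prices: S_u = 188.5, S_d = 137.8
Terminal payoffs (S − K): max(30.5, 0) = 30.5, max(-20.25, 0) = 0
Node 0 (S = 145): V_0 = 1/1.08·[0.3714·30.5000 + 0.6286·0.0000] = 10.4894

$10.49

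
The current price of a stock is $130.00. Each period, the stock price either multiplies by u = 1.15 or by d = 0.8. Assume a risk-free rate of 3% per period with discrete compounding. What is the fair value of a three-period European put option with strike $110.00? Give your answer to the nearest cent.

$4.64

Risk-neutral probability p = (1 + 0.03 − 0.8)/(1.15 − 0.8) = 0.2300/0.3500 = 0.6571
Terminal stock prices: S_uuu = 197.7, S_uud = 137.5, S_udd = 95.68, S_ddd = 66.56
Terminal payoffs (K − S): max(-87.71, 0) = 0, max(-27.54, 0) = 0, max(14.32, 0) = 14.32, max(43.44, 0) = 43.44
Node uu (S = 171.9): V_uu = 1/1.03·[0.6571·0.0000 + 0.3429·0.0000] = 0.0000
Node ud (S = 119.6): V_ud = 1/1.03·[0.6571·0.0000 + 0.3429·14.3200] = 4.7667
Node dd (S = 83.2): V_dd = 1/1.03·[0.6571·14.3200 + 0.3429·43.4400] = 23.5961
Node u (S = 149.5): V_u = 1/1.03·[0.6571·0.0000 + 0.3429·4.7667] = 1.5867
Node d (S = 104): V_d = 1/1.03·[0.6571·4.7667 + 0.3429·23.5961] = 10.8956
Node 0 (S = 130): V_0 = 1/1.03·[0.6571·1.5867 + 0.3429·10.8956] = 4.6392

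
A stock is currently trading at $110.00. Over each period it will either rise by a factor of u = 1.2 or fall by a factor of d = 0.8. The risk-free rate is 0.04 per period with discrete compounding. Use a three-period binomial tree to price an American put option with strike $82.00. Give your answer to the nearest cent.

Risk-neutral probability p = (1 + 0.04 − 0.8)/(1.2 − 0.8) = 0.2400/0.4000 = 0.6000
Terminal stock prices: S_uuu = 190.1, S_uud = 126.7, S_udd = 84.48, S_ddd = 56.32
Terminal payoffs (K − S): max(-108.1, 0) = 0, max(-44.72, 0) = 0, max(-2.48, 0) = 0, max(25.68, 0) = 25.68
Node uu (S = 158.4): continuation = 1/1.04·[0.6000·0.0000 + 0.4000·0.0000] = 0.0000; exercise value = 0.0000 ≤ continuation, so V_uu = 0.0000
Node ud (S = 105.6): continuation = 1/1.04·[0.6000·0.0000 + 0.4000·0.0000] = 0.0000; exercise value = 0.0000 ≤ continuation, so V_ud = 0.0000
Node dd (S = 70.4): continuation = 1/1.04·[0.6000·0.0000 + 0.4000·25.6800] = 9.8769; exercise value = 11.6000 > continuation, so V_dd = 11.6000 (exercise)
Node u (S = 132): continuation = 1/1.04·[0.6000·0.0000 + 0.4000·0.0000] = 0.0000; exercise value = 0.0000 ≤ continuation, so V_u = 0.0000
Node d (S = 88): continuation = 1/1.04·[0.6000·0.0000 + 0.4000·11.6000] = 4.4615; exercise value = 0.0000 ≤ continuation, so V_d = 4.4615
Node 0 (S = 110): continuation = 1/1.04·[0.6000·0.0000 + 0.4000·4.4615] = 1.7160; exercise value = 0.0000 ≤ continuation, so V_0 = 1.7160

$1.72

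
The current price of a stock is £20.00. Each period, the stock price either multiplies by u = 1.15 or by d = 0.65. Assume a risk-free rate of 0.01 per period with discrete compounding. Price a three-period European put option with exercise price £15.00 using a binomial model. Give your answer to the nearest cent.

Risk-neutral probability p = (1 + 0.01 − 0.65)/(1.15 − 0.65) = 0.3600/0.5000 = 0.7200
Terminal stock prices: S_uuu = 30.42, S_uud = 17.19, S_udd = 9.718, S_ddd = 5.492
Terminal payoffs (K − S): max(-15.42, 0) = 0, max(-2.192, 0) = 0, max(5.282, 0) = 5.282, max(9.508, 0) = 9.508
Node uu (S = 26.45): V_uu = 1/1.01·[0.7200·0.0000 + 0.2800·0.0000] = 0.0000
Node ud (S = 14.95): V_ud = 1/1.01·[0.7200·0.0000 + 0.2800·5.2825] = 1.4645
Node dd (S = 8.45): V_dd = 1/1.01·[0.7200·5.2825 + 0.2800·9.5075] = 6.4015
Node u (S = 23): V_u = 1/1.01·[0.7200·0.0000 + 0.2800·1.4645] = 0.4060
Node d (S = 13): V_d = 1/1.01·[0.7200·1.4645 + 0.2800·6.4015] = 2.8186
Node 0 (S = 20): V_0 = 1/1.01·[0.7200·0.4060 + 0.2800·2.8186] = 1.0708

£1.07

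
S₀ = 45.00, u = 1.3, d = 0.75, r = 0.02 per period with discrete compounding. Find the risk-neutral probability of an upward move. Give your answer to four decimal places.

Risk-neutral probability p = (1 + 0.02 − 0.75)/(1.3 − 0.75) = 0.2700/0.5500 = 0.4909

p = 0.4909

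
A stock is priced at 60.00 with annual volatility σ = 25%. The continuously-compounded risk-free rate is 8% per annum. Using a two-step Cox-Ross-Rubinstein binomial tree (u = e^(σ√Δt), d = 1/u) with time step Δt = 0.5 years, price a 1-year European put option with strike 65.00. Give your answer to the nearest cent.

6.15

CRR parameters: u = e^(σ√Δt) = e^(0.25·√0.5) = 1.1934, d = 1/u = 0.8380
Per-period rate: rΔt = 0.08·0.5 = 0.04, so R = e^0.04 = 1.0408
Risk-neutral probability p = (e^0.04 − 0.8380)/(1.1934 − 0.8380) = 0.2028/0.3554 = 0.5708
Terminal stock prices: S_uu = 85.45, S_ud = 60, S_dd = 42.13
Terminal payoffs (K − S): max(-20.45, 0) = 0, max(5, 0) = 5, max(22.87, 0) = 22.87
Node u (S = 71.6): V_u = e^(−0.04)·[0.5708·0.0000 + 0.4292·5.0000] = 2.0621
Node d (S = 50.28): V_d = e^(−0.04)·[0.5708·5.0000 + 0.4292·22.8687] = 12.1733
Node 0 (S = 60): V_0 = e^(−0.04)·[0.5708·2.0621 + 0.4292·12.1733] = 6.1513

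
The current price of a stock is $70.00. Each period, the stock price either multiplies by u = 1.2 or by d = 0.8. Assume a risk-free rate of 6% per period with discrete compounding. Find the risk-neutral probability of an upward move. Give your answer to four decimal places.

Risk-neutral probability p = (1 + 0.06 − 0.8)/(1.2 − 0.8) = 0.2600/0.4000 = 0.6500

p = 0.6500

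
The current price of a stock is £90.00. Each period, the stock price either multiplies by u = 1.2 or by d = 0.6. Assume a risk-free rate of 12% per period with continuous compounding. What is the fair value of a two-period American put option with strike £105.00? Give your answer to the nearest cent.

£15.00

Risk-neutral probability p = (e^0.12 − 0.6)/(1.2 − 0.6) = 0.5275/0.6000 = 0.8792
Terminal stock prices: S_uu = 129.6, S_ud = 64.8, S_dd = 32.4
Terminal payoffs (K − S): max(-24.6, 0) = 0, max(40.2, 0) = 40.2, max(72.6, 0) = 72.6
Node u (S = 108): continuation = e^(−0.12)·[0.8792·0.0000 + 0.1208·40.2000] = 4.3084; exercise value = 0.0000 ≤ continuation, so V_u = 4.3084
Node d (S = 54): continuation = e^(−0.12)·[0.8792·40.2000 + 0.1208·72.6000] = 39.1266; exercise value = 51.0000 > continuation, so V_d = 51.0000 (exercise)
Node 0 (S = 90): continuation = e^(−0.12)·[0.8792·4.3084 + 0.1208·51.0000] = 8.8253; exercise value = 15.0000 > continuation, so V_0 = 15.0000 (exercise)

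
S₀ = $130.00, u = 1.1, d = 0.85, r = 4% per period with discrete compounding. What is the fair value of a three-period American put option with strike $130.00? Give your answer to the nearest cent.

Risk-neutral probability p = (1 + 0.04 − 0.85)/(1.1 − 0.85) = 0.1900/0.2500 = 0.7600
Terminal stock prices: S_uuu = 173, S_uud = 133.7, S_udd = 103.3, S_ddd = 79.84
Terminal payoffs (K − S): max(-43.03, 0) = 0, max(-3.705, 0) = 0, max(26.68, 0) = 26.68, max(50.16, 0) = 50.16
Node uu (S = 157.3): continuation = 1/1.04·[0.7600·0.0000 + 0.2400·0.0000] = 0.0000; exercise value = 0.0000 ≤ continuation, so V_uu = 0.0000
Node ud (S = 121.5): continuation = 1/1.04·[0.7600·0.0000 + 0.2400·26.6825] = 6.1575; exercise value = 8.4500 > continuation, so V_ud = 8.4500 (exercise)
Node dd (S = 93.92): continuation = 1/1.04·[0.7600·26.6825 + 0.2400·50.1638] = 31.0750; exercise value = 36.0750 > continuation, so V_dd = 36.0750 (exercise)
Node u (S = 143): continuation = 1/1.04·[0.7600·0.0000 + 0.2400·8.4500] = 1.9500; exercise value = 0.0000 ≤ continuation, so V_u = 1.9500
Node d (S = 110.5): continuation = 1/1.04·[0.7600·8.4500 + 0.2400·36.0750] = 14.5000; exercise value = 19.5000 > continuation, so V_d = 19.5000 (exercise)
Node 0 (S = 130): continuation = 1/1.04·[0.7600·1.9500 + 0.2400·19.5000] = 5.9250; exercise value = 0.0000 ≤ continuation, so V_0 = 5.9250

$5.93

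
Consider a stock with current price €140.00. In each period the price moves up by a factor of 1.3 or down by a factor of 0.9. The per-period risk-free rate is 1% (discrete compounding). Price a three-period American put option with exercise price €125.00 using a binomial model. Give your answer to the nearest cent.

Risk-neutral probability p = (1 + 0.01 − 0.9)/(1.3 − 0.9) = 0.1100/0.4000 = 0.2750
Terminal stock prices: S_uuu = 307.6, S_uud = 212.9, S_udd = 147.4, S_ddd = 102.1
Terminal payoffs (K − S): max(-182.6, 0) = 0, max(-87.94, 0) = 0, max(-22.42, 0) = 0, max(22.94, 0) = 22.94
Node uu (S = 236.6): continuation = 1/1.01·[0.2750·0.0000 + 0.7250·0.0000] = 0.0000; exercise value = 0.0000 ≤ continuation, so V_uu = 0.0000
Node ud (S = 163.8): continuation = 1/1.01·[0.2750·0.0000 + 0.7250·0.0000] = 0.0000; exercise value = 0.0000 ≤ continuation, so V_ud = 0.0000
Node dd (S = 113.4): continuation = 1/1.01·[0.2750·0.0000 + 0.7250·22.9400] = 16.4668; exercise value = 11.6000 ≤ continuation, so V_dd = 16.4668
Node u (S = 182): continuation = 1/1.01·[0.2750·0.0000 + 0.7250·0.0000] = 0.0000; exercise value = 0.0000 ≤ continuation, so V_u = 0.0000
Node d (S = 126): continuation = 1/1.01·[0.2750·0.0000 + 0.7250·16.4668] = 11.8203; exercise value = 0.0000 ≤ continuation, so V_d = 11.8203
Node 0 (S = 140): continuation = 1/1.01·[0.2750·0.0000 + 0.7250·11.8203] = 8.4848; exercise value = 0.0000 ≤ continuation, so V_0 = 8.4848

€8.48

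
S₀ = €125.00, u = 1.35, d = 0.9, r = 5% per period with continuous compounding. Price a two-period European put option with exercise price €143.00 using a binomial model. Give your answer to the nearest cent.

Risk-neutral probability p = (e^0.05 − 0.9)/(1.35 − 0.9) = 0.1513/0.4500 = 0.3362
Terminal stock prices: S_uu = 227.8, S_ud = 151.9, S_dd = 101.2
Terminal payoffs (K − S): max(-84.81, 0) = 0, max(-8.875, 0) = 0, max(41.75, 0) = 41.75
Node u (S = 168.8): V_u = e^(−0.05)·[0.3362·0.0000 + 0.6638·0.0000] = 0.0000
Node d (S = 112.5): V_d = e^(−0.05)·[0.3362·0.0000 + 0.6638·41.7500] = 26.3637
Node 0 (S = 125): V_0 = e^(−0.05)·[0.3362·0.0000 + 0.6638·26.3637] = 16.6478

€16.65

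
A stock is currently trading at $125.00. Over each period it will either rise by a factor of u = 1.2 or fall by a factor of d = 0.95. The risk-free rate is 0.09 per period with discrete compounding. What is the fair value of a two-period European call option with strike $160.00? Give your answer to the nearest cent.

Risk-neutral probability p = (1 + 0.09 − 0.95)/(1.2 − 0.95) = 0.1400/0.2500 = 0.5600
Terminal stock prices: S_uu = 180, S_ud = 142.5, S_dd = 112.8
Terminal payoffs (S − K): max(20, 0) = 20, max(-17.5, 0) = 0, max(-47.19, 0) = 0
Node u (S = 150): V_u = 1/1.09·[0.5600·20.0000 + 0.4400·0.0000] = 10.2752
Node d (S = 118.8): V_d = 1/1.09·[0.5600·0.0000 + 0.4400·0.0000] = 0.0000
Node 0 (S = 125): V_0 = 1/1.09·[0.5600·10.2752 + 0.4400·0.0000] = 5.2790

$5.28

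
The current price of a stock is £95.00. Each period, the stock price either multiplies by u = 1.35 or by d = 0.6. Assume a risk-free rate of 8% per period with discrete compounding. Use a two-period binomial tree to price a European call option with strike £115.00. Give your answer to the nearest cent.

Risk-neutral probability p = (1 + 0.08 − 0.6)/(1.35 − 0.6) = 0.4800/0.7500 = 0.6400
Terminal stock prices: S_uu = 173.1, S_ud = 76.95, S_dd = 34.2
Terminal payoffs (S − K): max(58.14, 0) = 58.14, max(-38.05, 0) = 0, max(-80.8, 0) = 0
Node u (S = 128.2): V_u = 1/1.08·[0.6400·58.1375 + 0.3600·0.0000] = 34.4519
Node d (S = 57): V_d = 1/1.08·[0.6400·0.0000 + 0.3600·0.0000] = 0.0000
Node 0 (S = 95): V_0 = 1/1.08·[0.6400·34.4519 + 0.3600·0.0000] = 20.4159

£20.42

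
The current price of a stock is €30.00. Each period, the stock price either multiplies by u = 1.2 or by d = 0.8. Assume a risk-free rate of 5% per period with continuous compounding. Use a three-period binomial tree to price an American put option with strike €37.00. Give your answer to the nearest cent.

€7.00

Risk-neutral probability p = (e^0.05 − 0.8)/(1.2 − 0.8) = 0.2513/0.4000 = 0.6282
Terminal stock prices: S_uuu = 51.84, S_uud = 34.56, S_udd = 23.04, S_ddd = 15.36
Terminal payoffs (K − S): max(-14.84, 0) = 0, max(2.44, 0) = 2.44, max(13.96, 0) = 13.96, max(21.64, 0) = 21.64
Node uu (S = 43.2): continuation = e^(−0.05)·[0.6282·0.0000 + 0.3718·2.4400] = 0.8630; exercise value = 0.0000 ≤ continuation, so V_uu = 0.8630
Node ud (S = 28.8): continuation = e^(−0.05)·[0.6282·2.4400 + 0.3718·13.9600] = 6.3955; exercise value = 8.2000 > continuation, so V_ud = 8.2000 (exercise)
Node dd (S = 19.2): continuation = e^(−0.05)·[0.6282·13.9600 + 0.3718·21.6400] = 15.9955; exercise value = 17.8000 > continuation, so V_dd = 17.8000 (exercise)
Node u (S = 36): continuation = e^(−0.05)·[0.6282·0.8630 + 0.3718·8.2000] = 3.4159; exercise value = 1.0000 ≤ continuation, so V_u = 3.4159
Node d (S = 24): continuation = e^(−0.05)·[0.6282·8.2000 + 0.3718·17.8000] = 11.1955; exercise value = 13.0000 > continuation, so V_d = 13.0000 (exercise)
Node 0 (S = 30): continuation = e^(−0.05)·[0.6282·3.4159 + 0.3718·13.0000] = 6.6391; exercise value = 7.0000 > continuation, so V_0 = 7.0000 (exercise)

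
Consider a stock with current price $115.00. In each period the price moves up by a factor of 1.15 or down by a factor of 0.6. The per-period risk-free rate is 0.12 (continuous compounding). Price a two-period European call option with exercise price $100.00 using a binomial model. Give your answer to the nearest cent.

Risk-neutral probability p = (e^0.12 − 0.6)/(1.15 − 0.6) = 0.5275/0.5500 = 0.9591
Terminal stock prices: S_uu = 152.1, S_ud = 79.35, S_dd = 41.4
Terminal payoffs (S − K): max(52.09, 0) = 52.09, max(-20.65, 0) = 0, max(-58.6, 0) = 0
Node u (S = 132.2): V_u = e^(−0.12)·[0.9591·52.0875 + 0.0409·0.0000] = 44.3073
Node d (S = 69): V_d = e^(−0.12)·[0.9591·0.0000 + 0.0409·0.0000] = 0.0000
Node 0 (S = 115): V_0 = e^(−0.12)·[0.9591·44.3073 + 0.0409·0.0000] = 37.6892

$37.69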